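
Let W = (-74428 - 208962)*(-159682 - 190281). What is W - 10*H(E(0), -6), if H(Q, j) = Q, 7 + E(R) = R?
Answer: 99176014640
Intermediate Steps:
W = 99176014570 (W = -283390*(-349963) = 99176014570)
E(R) = -7 + R
W - 10*H(E(0), -6) = 99176014570 - 10*(-7 + 0) = 99176014570 - 10*(-7) = 99176014570 + 70 = 99176014640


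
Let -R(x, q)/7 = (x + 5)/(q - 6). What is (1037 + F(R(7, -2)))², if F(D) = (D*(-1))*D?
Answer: 13741849/16 ≈ 8.5887e+5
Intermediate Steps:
R(x, q) = -7*(5 + x)/(-6 + q) (R(x, q) = -7*(x + 5)/(q - 6) = -7*(5 + x)/(-6 + q))
F(D) = -D² (F(D) = (-D)*D = -D²)
(1037 + F(R(7, -2)))² = (1037 - (7*(-5 - 1*7)/(-6 - 2))²)² = (1037 - (7*(-5 - 7)/(-8))²)² = (1037 - (7*(-⅛)*(-12))²)² = (1037 - (21/2)²)² = (1037 - 1*441/4)² = (1037 - 441/4)² = (3707/4)² = 13741849/16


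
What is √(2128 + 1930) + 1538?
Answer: 1538 + √4058 ≈ 1601.7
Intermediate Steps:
√(2128 + 1930) + 1538 = √4058 + 1538 = 1538 + √4058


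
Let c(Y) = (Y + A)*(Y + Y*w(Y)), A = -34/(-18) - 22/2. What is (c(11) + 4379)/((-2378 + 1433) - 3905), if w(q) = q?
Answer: -2777/2910 ≈ -0.95430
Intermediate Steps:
A = -82/9 (A = -34*(-1/18) - 22*1/2 = 17/9 - 11 = -82/9 ≈ -9.1111)
c(Y) = (-82/9 + Y)*(Y + Y**2) (c(Y) = (Y - 82/9)*(Y + Y*Y) = (-82/9 + Y)*(Y + Y**2))
(c(11) + 4379)/((-2378 + 1433) - 3905) = ((1/9)*11*(-82 - 73*11 + 9*11**2) + 4379)/((-2378 + 1433) - 3905) = ((1/9)*11*(-82 - 803 + 9*121) + 4379)/(-945 - 3905) = ((1/9)*11*(-82 - 803 + 1089) + 4379)/(-4850) = ((1/9)*11*204 + 4379)*(-1/4850) = (748/3 + 4379)*(-1/4850) = (13885/3)*(-1/4850) = -2777/2910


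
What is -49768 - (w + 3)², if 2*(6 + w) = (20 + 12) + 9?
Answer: -200297/4 ≈ -50074.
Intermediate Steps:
w = 29/2 (w = -6 + ((20 + 12) + 9)/2 = -6 + (32 + 9)/2 = -6 + (½)*41 = -6 + 41/2 = 29/2 ≈ 14.500)
-49768 - (w + 3)² = -49768 - (29/2 + 3)² = -49768 - (35/2)² = -49768 - 1*1225/4 = -49768 - 1225/4 = -200297/4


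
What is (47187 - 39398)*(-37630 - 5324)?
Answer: -334568706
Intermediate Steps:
(47187 - 39398)*(-37630 - 5324) = 7789*(-42954) = -334568706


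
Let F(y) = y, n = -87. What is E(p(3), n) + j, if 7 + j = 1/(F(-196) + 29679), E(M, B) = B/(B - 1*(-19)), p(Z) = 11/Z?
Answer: -11468819/2004844 ≈ -5.7206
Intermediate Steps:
E(M, B) = B/(19 + B) (E(M, B) = B/(B + 19) = B/(19 + B))
j = -206380/29483 (j = -7 + 1/(-196 + 29679) = -7 + 1/29483 = -206380/29483 ≈ -7.0000)
E(p(3), n) + j = -87/(19 - 87) - 206380/29483 = -87/(-68) - 206380/29483 = -87*(-1/68) - 206380/29483 = 87/68 - 206380/29483 = -11468819/2004844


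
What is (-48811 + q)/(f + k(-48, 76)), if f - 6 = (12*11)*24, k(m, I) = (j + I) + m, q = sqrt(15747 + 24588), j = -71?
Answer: -48811/3131 + sqrt(40335)/3131 ≈ -15.525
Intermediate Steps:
q = sqrt(40335) ≈ 200.84
k(m, I) = -71 + I + m (k(m, I) = (-71 + I) + m = -71 + I + m)
f = 3174 (f = 6 + (12*11)*24 = 6 + 132*24 = 6 + 3168 = 3174)
(-48811 + q)/(f + k(-48, 76)) = (-48811 + sqrt(40335))/(3174 + (-71 + 76 - 48)) = (-48811 + sqrt(40335))/(3174 - 43) = (-48811 + sqrt(40335))/3131 = (-48811 + sqrt(40335))*(1/3131) = -48811/3131 + sqrt(40335)/3131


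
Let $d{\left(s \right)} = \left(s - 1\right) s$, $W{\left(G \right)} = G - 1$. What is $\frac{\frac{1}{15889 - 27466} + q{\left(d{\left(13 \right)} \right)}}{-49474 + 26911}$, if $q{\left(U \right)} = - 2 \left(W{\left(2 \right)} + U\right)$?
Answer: $\frac{3635179}{261211851} \approx 0.013917$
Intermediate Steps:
$W{\left(G \right)} = -1 + G$
$d{\left(s \right)} = s \left(-1 + s\right)$ ($d{\left(s \right)} = \left(-1 + s\right) s = s \left(-1 + s\right)$)
$q{\left(U \right)} = -2 - 2 U$ ($q{\left(U \right)} = - 2 \left(\left(-1 + 2\right) + U\right) = - 2 \left(1 + U\right) = -2 - 2 U$)
$\frac{\frac{1}{15889 - 27466} + q{\left(d{\left(13 \right)} \right)}}{-49474 + 26911} = \frac{\frac{1}{15889 - 27466} - \left(2 + 2 \cdot 13 \left(-1 + 13\right)\right)}{-49474 + 26911} = \frac{\frac{1}{-11577} - \left(2 + 2 \cdot 13 \cdot 12\right)}{-22563} = \left(- \frac{1}{11577} - 314\right) \left(- \frac{1}{22563}\right) = \left(- \frac{3635179}{11577}\right) \left(- \frac{1}{22563}\right) = \frac{3635179}{261211851}$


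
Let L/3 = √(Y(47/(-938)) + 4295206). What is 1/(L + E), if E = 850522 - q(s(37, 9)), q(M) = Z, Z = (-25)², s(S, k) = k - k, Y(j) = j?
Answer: 88578154/75278278446957 - √419901242642/75278278446957 ≈ 1.1681e-6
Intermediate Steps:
s(S, k) = 0
Z = 625
q(M) = 625
L = 9*√419901242642/938 (L = 3*√(47/(-938) + 4295206) = 3*√(47*(-1/938) + 4295206) = 3*√(-47/938 + 4295206) = 3*√(4028903181/938) = 3*(3*√419901242642/938) = 9*√419901242642/938 ≈ 6217.5)
E = 849897 (E = 850522 - 1*625 = 850522 - 625 = 849897)
1/(L + E) = 1/(9*√419901242642/938 + 849897) = 1/(849897 + 9*√419901242642/938)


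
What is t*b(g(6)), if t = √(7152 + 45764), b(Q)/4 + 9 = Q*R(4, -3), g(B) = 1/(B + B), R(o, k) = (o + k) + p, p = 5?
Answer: -68*√13229 ≈ -7821.2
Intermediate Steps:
R(o, k) = 5 + k + o (R(o, k) = (o + k) + 5 = (k + o) + 5 = 5 + k + o)
g(B) = 1/(2*B)
b(Q) = -36 + 24*Q (b(Q) = -36 + 4*(Q*(5 - 3 + 4)) = -36 + 4*(Q*6) = -36 + 4*(6*Q) = -36 + 24*Q)
t = 2*√13229 (t = √52916 = 2*√13229 ≈ 230.03)
t*b(g(6)) = (2*√13229)*(-36 + 24*((½)/6)) = (2*√13229)*(-36 + 24*((½)*(⅙))) = (2*√13229)*(-36 + 24*(1/12)) = (2*√13229)*(-36 + 2) = (2*√13229)*(-34) = -68*√13229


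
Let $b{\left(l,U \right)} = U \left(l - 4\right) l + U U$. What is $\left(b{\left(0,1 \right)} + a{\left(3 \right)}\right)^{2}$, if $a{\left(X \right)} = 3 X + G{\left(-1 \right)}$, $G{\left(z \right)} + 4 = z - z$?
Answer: $36$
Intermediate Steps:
$G{\left(z \right)} = -4$ ($G{\left(z \right)} = -4 + \left(z - z\right) = -4 + 0 = -4$)
$b{\left(l,U \right)} = U^{2} + U l \left(-4 + l\right)$ ($b{\left(l,U \right)} = U \left(-4 + l\right) l + U^{2} = U l \left(-4 + l\right) + U^{2} = U^{2} + U l \left(-4 + l\right)$)
$a{\left(X \right)} = -4 + 3 X$ ($a{\left(X \right)} = 3 X - 4 = -4 + 3 X$)
$\left(b{\left(0,1 \right)} + a{\left(3 \right)}\right)^{2} = \left(1 \left(1 + 0^{2} - 0\right) + \left(-4 + 3 \cdot 3\right)\right)^{2} = \left(1 \left(1 + 0 + 0\right) + \left(-4 + 9\right)\right)^{2} = \left(1 \cdot 1 + 5\right)^{2} = \left(1 + 5\right)^{2} = 6^{2} = 36$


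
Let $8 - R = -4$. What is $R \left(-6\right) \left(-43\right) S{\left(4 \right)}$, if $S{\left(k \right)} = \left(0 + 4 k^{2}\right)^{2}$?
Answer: $12681216$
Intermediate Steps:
$R = 12$ ($R = 8 - -4 = 8 + 4 = 12$)
$S{\left(k \right)} = 16 k^{4}$ ($S{\left(k \right)} = \left(4 k^{2}\right)^{2} = 16 k^{4}$)
$R \left(-6\right) \left(-43\right) S{\left(4 \right)} = 12 \left(-6\right) \left(-43\right) 16 \cdot 4^{4} = \left(-72\right) \left(-43\right) 16 \cdot 256 = 3096 \cdot 4096 = 12681216$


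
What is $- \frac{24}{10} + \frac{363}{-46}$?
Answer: $- \frac{2367}{230} \approx -10.291$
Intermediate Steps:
$- \frac{24}{10} + \frac{363}{-46} = \left(-24\right) \frac{1}{10} + 363 \left(- \frac{1}{46}\right) = - \frac{12}{5} - \frac{363}{46} = - \frac{2367}{230}$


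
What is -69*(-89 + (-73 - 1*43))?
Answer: 14145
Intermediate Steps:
-69*(-89 + (-73 - 1*43)) = -69*(-89 + (-73 - 43)) = -69*(-89 - 116) = -69*(-205) = 14145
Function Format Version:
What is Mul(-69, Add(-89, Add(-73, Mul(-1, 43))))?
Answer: 14145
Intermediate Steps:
Mul(-69, Add(-89, Add(-73, Mul(-1, 43)))) = Mul(-69, Add(-89, Add(-73, -43))) = Mul(-69, Add(-89, -116)) = Mul(-69, -205) = 14145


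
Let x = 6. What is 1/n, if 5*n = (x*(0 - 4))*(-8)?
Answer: 5/192 ≈ 0.026042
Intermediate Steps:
n = 192/5 (n = ((6*(0 - 4))*(-8))/5 = ((6*(-4))*(-8))/5 = (-24*(-8))/5 = (⅕)*192 = 192/5 ≈ 38.400)
1/n = 1/(192/5) = 5/192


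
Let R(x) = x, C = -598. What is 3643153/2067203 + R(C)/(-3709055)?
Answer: 13513891037809/7667369623165 ≈ 1.7625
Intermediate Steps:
3643153/2067203 + R(C)/(-3709055) = 3643153/2067203 - 598/(-3709055) = 3643153*(1/2067203) - 598*(-1/3709055) = 3643153/2067203 + 598/3709055 = 13513891037809/7667369623165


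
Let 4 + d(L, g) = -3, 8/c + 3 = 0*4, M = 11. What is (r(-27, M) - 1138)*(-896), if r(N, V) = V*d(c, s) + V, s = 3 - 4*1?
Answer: 1078784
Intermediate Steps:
s = -1 (s = 3 - 4 = -1)
c = -8/3 (c = 8/(-3 + 0*4) = 8/(-3 + 0) = 8/(-3) = 8*(-1/3) = -8/3 ≈ -2.6667)
d(L, g) = -7 (d(L, g) = -4 - 3 = -7)
r(N, V) = -6*V (r(N, V) = V*(-7) + V = -7*V + V = -6*V)
(r(-27, M) - 1138)*(-896) = (-6*11 - 1138)*(-896) = (-66 - 1138)*(-896) = -1204*(-896) = 1078784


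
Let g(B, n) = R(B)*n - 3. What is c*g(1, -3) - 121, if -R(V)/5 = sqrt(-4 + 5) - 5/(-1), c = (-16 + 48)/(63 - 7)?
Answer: -499/7 ≈ -71.286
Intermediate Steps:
c = 4/7 (c = 32/56 = 32*(1/56) = 4/7 ≈ 0.57143)
R(V) = -30 (R(V) = -5*(sqrt(-4 + 5) - 5/(-1)) = -5*(sqrt(1) - 5*(-1)) = -5*(1 - 1*(-5)) = -5*(1 + 5) = -5*6 = -30)
g(B, n) = -3 - 30*n (g(B, n) = -30*n - 3 = -3 - 30*n)
c*g(1, -3) - 121 = 4*(-3 - 30*(-3))/7 - 121 = 4*(-3 + 90)/7 - 121 = (4/7)*87 - 121 = 348/7 - 121 = -499/7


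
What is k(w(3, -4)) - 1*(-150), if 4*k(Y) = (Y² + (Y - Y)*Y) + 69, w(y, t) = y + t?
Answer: 335/2 ≈ 167.50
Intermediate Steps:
w(y, t) = t + y
k(Y) = 69/4 + Y²/4 (k(Y) = ((Y² + (Y - Y)*Y) + 69)/4 = ((Y² + 0*Y) + 69)/4 = ((Y² + 0) + 69)/4 = (Y² + 69)/4 = (69 + Y²)/4 = 69/4 + Y²/4)
k(w(3, -4)) - 1*(-150) = (69/4 + (-4 + 3)²/4) - 1*(-150) = (69/4 + (¼)*(-1)²) + 150 = (69/4 + (¼)*1) + 150 = (69/4 + ¼) + 150 = 35/2 + 150 = 335/2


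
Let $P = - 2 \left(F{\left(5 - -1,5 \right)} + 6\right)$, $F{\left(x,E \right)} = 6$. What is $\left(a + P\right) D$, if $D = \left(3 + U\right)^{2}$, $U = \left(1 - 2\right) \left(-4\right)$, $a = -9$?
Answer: $-1617$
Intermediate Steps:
$P = -24$ ($P = - 2 \left(6 + 6\right) = \left(-2\right) 12 = -24$)
$U = 4$ ($U = \left(-1\right) \left(-4\right) = 4$)
$D = 49$ ($D = \left(3 + 4\right)^{2} = 7^{2} = 49$)
$\left(a + P\right) D = \left(-9 - 24\right) 49 = \left(-33\right) 49 = -1617$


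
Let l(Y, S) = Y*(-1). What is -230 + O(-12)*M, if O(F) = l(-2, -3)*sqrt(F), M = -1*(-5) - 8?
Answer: -230 - 12*I*sqrt(3) ≈ -230.0 - 20.785*I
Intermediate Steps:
l(Y, S) = -Y
M = -3 (M = 5 - 8 = -3)
O(F) = 2*sqrt(F) (O(F) = (-1*(-2))*sqrt(F) = 2*sqrt(F))
-230 + O(-12)*M = -230 + (2*sqrt(-12))*(-3) = -230 + (2*(2*I*sqrt(3)))*(-3) = -230 + (4*I*sqrt(3))*(-3) = -230 - 12*I*sqrt(3)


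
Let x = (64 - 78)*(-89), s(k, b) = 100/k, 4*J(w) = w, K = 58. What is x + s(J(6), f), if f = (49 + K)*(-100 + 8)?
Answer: 3938/3 ≈ 1312.7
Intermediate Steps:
J(w) = w/4
f = -9844 (f = (49 + 58)*(-100 + 8) = 107*(-92) = -9844)
x = 1246 (x = -14*(-89) = 1246)
x + s(J(6), f) = 1246 + 100/(((¼)*6)) = 1246 + 100/(3/2) = 1246 + 100*(⅔) = 1246 + 200/3 = 3938/3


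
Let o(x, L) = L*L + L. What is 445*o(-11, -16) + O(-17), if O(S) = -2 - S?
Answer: 106815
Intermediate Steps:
o(x, L) = L + L**2 (o(x, L) = L**2 + L = L + L**2)
445*o(-11, -16) + O(-17) = 445*(-16*(1 - 16)) + (-2 - 1*(-17)) = 445*(-16*(-15)) + (-2 + 17) = 445*240 + 15 = 106800 + 15 = 106815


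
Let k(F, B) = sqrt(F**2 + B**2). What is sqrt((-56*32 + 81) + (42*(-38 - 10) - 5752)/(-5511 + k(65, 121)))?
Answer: sqrt(-9421553 + 1711*sqrt(18866))/sqrt(5511 - sqrt(18866)) ≈ 41.347*I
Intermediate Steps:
k(F, B) = sqrt(B**2 + F**2)
sqrt((-56*32 + 81) + (42*(-38 - 10) - 5752)/(-5511 + k(65, 121))) = sqrt((-56*32 + 81) + (42*(-38 - 10) - 5752)/(-5511 + sqrt(121**2 + 65**2))) = sqrt((-1792 + 81) + (42*(-48) - 5752)/(-5511 + sqrt(14641 + 4225))) = sqrt(-1711 + (-2016 - 5752)/(-5511 + sqrt(18866))) = sqrt(-1711 - 7768/(-5511 + sqrt(18866)))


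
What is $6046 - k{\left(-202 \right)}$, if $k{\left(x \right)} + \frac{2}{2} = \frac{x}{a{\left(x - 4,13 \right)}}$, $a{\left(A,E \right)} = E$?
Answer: $\frac{78813}{13} \approx 6062.5$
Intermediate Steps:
$k{\left(x \right)} = -1 + \frac{x}{13}$
$6046 - k{\left(-202 \right)} = 6046 - \left(-1 + \frac{1}{13} \left(-202\right)\right) = 6046 - \left(-1 - \frac{202}{13}\right) = 6046 - - \frac{215}{13} = 6046 + \frac{215}{13} = \frac{78813}{13}$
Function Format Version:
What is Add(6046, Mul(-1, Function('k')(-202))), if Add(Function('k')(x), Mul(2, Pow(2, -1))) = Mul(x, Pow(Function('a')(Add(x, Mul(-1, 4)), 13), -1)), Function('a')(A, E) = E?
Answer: Rational(78813, 13) ≈ 6062.5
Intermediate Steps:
Function('k')(x) = Add(-1, Mul(Rational(1, 13), x)) (Function('k')(x) = Add(-1, Mul(x, Pow(13, -1))) = Add(-1, Mul(x, Rational(1, 13))) = Add(-1, Mul(Rational(1, 13), x)))
Add(6046, Mul(-1, Function('k')(-202))) = Add(6046, Mul(-1, Add(-1, Mul(Rational(1, 13), -202)))) = Add(6046, Mul(-1, Add(-1, Rational(-202, 13)))) = Add(6046, Mul(-1, Rational(-215, 13))) = Add(6046, Rational(215, 13)) = Rational(78813, 13)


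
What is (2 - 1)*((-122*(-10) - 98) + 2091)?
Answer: 3213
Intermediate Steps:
(2 - 1)*((-122*(-10) - 98) + 2091) = 1*((1220 - 98) + 2091) = 1*(1122 + 2091) = 1*3213 = 3213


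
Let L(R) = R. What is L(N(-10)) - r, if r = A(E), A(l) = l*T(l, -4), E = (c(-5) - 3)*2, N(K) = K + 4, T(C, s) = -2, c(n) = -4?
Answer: -34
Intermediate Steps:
N(K) = 4 + K
E = -14 (E = (-4 - 3)*2 = -7*2 = -14)
A(l) = -2*l (A(l) = l*(-2) = -2*l)
r = 28 (r = -2*(-14) = 28)
L(N(-10)) - r = (4 - 10) - 1*28 = -6 - 28 = -34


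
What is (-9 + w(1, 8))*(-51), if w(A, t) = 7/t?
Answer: 3315/8 ≈ 414.38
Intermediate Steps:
(-9 + w(1, 8))*(-51) = (-9 + 7/8)*(-51) = -65/8*(-51) = 3315/8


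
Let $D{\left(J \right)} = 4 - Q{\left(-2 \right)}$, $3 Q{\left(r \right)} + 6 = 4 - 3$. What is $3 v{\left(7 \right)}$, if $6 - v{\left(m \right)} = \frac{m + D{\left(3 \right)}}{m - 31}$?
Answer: $\frac{235}{12} \approx 19.583$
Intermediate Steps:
$Q{\left(r \right)} = - \frac{5}{3}$ ($Q{\left(r \right)} = -2 + \frac{4 - 3}{3} = -2 + \frac{1}{3} \cdot 1 = -2 + \frac{1}{3} = - \frac{5}{3}$)
$D{\left(J \right)} = \frac{17}{3}$ ($D{\left(J \right)} = 4 - - \frac{5}{3} = 4 + \frac{5}{3} = \frac{17}{3}$)
$v{\left(m \right)} = 6 - \frac{\frac{17}{3} + m}{-31 + m}$ ($v{\left(m \right)} = 6 - \frac{m + \frac{17}{3}}{m - 31} = 6 - \frac{\frac{17}{3} + m}{-31 + m}$)
$3 v{\left(7 \right)} = 3 \frac{5 \left(-115 + 3 \cdot 7\right)}{3 \left(-31 + 7\right)} = 3 \frac{5 \left(-115 + 21\right)}{3 \left(-24\right)} = 3 \cdot \frac{5}{3} \left(- \frac{1}{24}\right) \left(-94\right) = 3 \cdot \frac{235}{36} = \frac{235}{12}$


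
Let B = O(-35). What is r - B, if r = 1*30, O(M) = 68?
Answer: -38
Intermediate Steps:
B = 68
r = 30
r - B = 30 - 1*68 = 30 - 68 = -38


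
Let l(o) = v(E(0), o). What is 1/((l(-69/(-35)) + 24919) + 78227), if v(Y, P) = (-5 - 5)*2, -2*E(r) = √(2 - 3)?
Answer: 1/103126 ≈ 9.6969e-6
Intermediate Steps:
E(r) = -I/2 (E(r) = -√(2 - 3)/2 = -I/2)
v(Y, P) = -20 (v(Y, P) = -10*2 = -20)
l(o) = -20
1/((l(-69/(-35)) + 24919) + 78227) = 1/((-20 + 24919) + 78227) = 1/(24899 + 78227) = 1/103126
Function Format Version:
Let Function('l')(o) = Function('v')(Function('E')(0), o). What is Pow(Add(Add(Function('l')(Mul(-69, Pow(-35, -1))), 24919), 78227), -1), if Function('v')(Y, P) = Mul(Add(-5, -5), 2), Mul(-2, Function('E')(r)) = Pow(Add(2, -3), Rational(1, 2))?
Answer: Rational(1, 103126) ≈ 9.6969e-6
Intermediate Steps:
Function('E')(r) = Mul(Rational(-1, 2), I) (Function('E')(r) = Mul(Rational(-1, 2), Pow(Add(2, -3), Rational(1, 2))) = Mul(Rational(-1, 2), Pow(-1, Rational(1, 2))) = Mul(Rational(-1, 2), I))
Function('v')(Y, P) = -20 (Function('v')(Y, P) = Mul(-10, 2) = -20)
Function('l')(o) = -20
Pow(Add(Add(Function('l')(Mul(-69, Pow(-35, -1))), 24919), 78227), -1) = Pow(Add(Add(-20, 24919), 78227), -1) = Pow(Add(24899, 78227), -1) = Pow(103126, -1) = Rational(1, 103126)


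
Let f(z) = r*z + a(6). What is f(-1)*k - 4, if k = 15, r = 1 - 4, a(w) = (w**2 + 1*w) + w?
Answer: 761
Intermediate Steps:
a(w) = w**2 + 2*w (a(w) = (w**2 + w) + w = (w + w**2) + w = w**2 + 2*w)
r = -3
f(z) = 48 - 3*z (f(z) = -3*z + 6*(2 + 6) = -3*z + 6*8 = -3*z + 48 = 48 - 3*z)
f(-1)*k - 4 = (48 - 3*(-1))*15 - 4 = (48 + 3)*15 - 4 = 51*15 - 4 = 765 - 4 = 761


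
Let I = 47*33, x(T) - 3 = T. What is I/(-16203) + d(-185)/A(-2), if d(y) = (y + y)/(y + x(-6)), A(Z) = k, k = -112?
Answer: -585651/5169248 ≈ -0.11330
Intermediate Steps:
x(T) = 3 + T
A(Z) = -112
I = 1551
d(y) = 2*y/(-3 + y) (d(y) = (y + y)/(y + (3 - 6)) = (2*y)/(y - 3) = (2*y)/(-3 + y) = 2*y/(-3 + y))
I/(-16203) + d(-185)/A(-2) = 1551/(-16203) + (2*(-185)/(-3 - 185))/(-112) = 1551*(-1/16203) + (2*(-185)/(-188))*(-1/112) = -47/491 + (2*(-185)*(-1/188))*(-1/112) = -47/491 + (185/94)*(-1/112) = -47/491 - 185/10528 = -585651/5169248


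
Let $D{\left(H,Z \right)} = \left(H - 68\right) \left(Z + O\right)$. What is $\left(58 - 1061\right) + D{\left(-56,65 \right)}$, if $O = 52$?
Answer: $-15511$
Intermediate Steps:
$D{\left(H,Z \right)} = \left(-68 + H\right) \left(52 + Z\right)$ ($D{\left(H,Z \right)} = \left(H - 68\right) \left(Z + 52\right) = \left(-68 + H\right) \left(52 + Z\right)$)
$\left(58 - 1061\right) + D{\left(-56,65 \right)} = \left(58 - 1061\right) - 14508 = -1003 - 14508 = -15511$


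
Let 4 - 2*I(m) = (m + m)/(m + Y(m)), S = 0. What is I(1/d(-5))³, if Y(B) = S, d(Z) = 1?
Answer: 1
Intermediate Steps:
Y(B) = 0
I(m) = 1 (I(m) = 2 - (m + m)/(2*(m + 0)) = 2 - 2*m/(2*m) = 2 - ½*2 = 2 - 1 = 1)
I(1/d(-5))³ = 1³ = 1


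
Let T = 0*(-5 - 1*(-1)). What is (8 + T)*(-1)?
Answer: -8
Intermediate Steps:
T = 0 (T = 0*(-5 + 1) = 0*(-4) = 0)
(8 + T)*(-1) = (8 + 0)*(-1) = 8*(-1) = -8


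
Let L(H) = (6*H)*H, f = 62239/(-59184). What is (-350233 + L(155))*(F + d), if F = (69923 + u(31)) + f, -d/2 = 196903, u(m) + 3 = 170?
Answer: 3948317402706589/59184 ≈ 6.6713e+10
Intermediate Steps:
f = -62239/59184 (f = 62239*(-1/59184) = -62239/59184 ≈ -1.0516)
u(m) = 167 (u(m) = -3 + 170 = 167)
L(H) = 6*H²
d = -393806 (d = -2*196903 = -393806)
F = 4148144321/59184 (F = (69923 + 167) - 62239/59184 = 70090 - 62239/59184 = 4148144321/59184 ≈ 70089.)
(-350233 + L(155))*(F + d) = (-350233 + 6*155²)*(4148144321/59184 - 393806) = (-350233 + 6*24025)*(-19158869983/59184) = (-350233 + 144150)*(-19158869983/59184) = -206083*(-19158869983/59184) = 3948317402706589/59184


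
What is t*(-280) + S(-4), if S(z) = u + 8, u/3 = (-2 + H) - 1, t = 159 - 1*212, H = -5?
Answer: 14824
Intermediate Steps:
t = -53 (t = 159 - 212 = -53)
u = -24 (u = 3*((-2 - 5) - 1) = 3*(-7 - 1) = 3*(-8) = -24)
S(z) = -16 (S(z) = -24 + 8 = -16)
t*(-280) + S(-4) = -53*(-280) - 16 = 14840 - 16 = 14824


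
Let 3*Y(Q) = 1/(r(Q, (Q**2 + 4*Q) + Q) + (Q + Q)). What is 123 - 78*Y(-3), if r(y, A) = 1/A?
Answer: 4707/37 ≈ 127.22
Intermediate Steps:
Y(Q) = 1/(3*(1/(Q**2 + 5*Q) + 2*Q)) (Y(Q) = 1/(3*(1/((Q**2 + 4*Q) + Q) + (Q + Q))) = 1/(3*(1/(Q**2 + 5*Q) + 2*Q)))
123 - 78*Y(-3) = 123 - 26*(-3)*(5 - 3)/(1 + 2*(-3)**2*(5 - 3)) = 123 - 26*(-3)*2/(1 + 2*9*2) = 123 - 26*(-3)*2/(1 + 36) = 123 - 26*(-3)*2/37 = 123 - 78*(-2/37) = 123 + 156/37 = 4707/37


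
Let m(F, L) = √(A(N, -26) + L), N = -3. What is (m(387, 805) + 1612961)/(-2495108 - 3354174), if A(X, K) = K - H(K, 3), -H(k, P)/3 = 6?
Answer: -1612961/5849282 - √797/5849282 ≈ -0.27576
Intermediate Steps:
H(k, P) = -18 (H(k, P) = -3*6 = -18)
A(X, K) = 18 + K (A(X, K) = K - 1*(-18) = K + 18 = 18 + K)
m(F, L) = √(-8 + L) (m(F, L) = √((18 - 26) + L) = √(-8 + L))
(m(387, 805) + 1612961)/(-2495108 - 3354174) = (√(-8 + 805) + 1612961)/(-2495108 - 3354174) = (√797 + 1612961)/(-5849282) = (1612961 + √797)*(-1/5849282) = -1612961/5849282 - √797/5849282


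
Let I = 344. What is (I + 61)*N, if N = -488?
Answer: -197640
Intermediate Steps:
(I + 61)*N = (344 + 61)*(-488) = 405*(-488) = -197640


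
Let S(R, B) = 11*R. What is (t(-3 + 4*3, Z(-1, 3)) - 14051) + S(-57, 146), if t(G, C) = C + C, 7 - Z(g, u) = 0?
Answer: -14664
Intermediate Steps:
Z(g, u) = 7 (Z(g, u) = 7 - 1*0 = 7 + 0 = 7)
t(G, C) = 2*C
(t(-3 + 4*3, Z(-1, 3)) - 14051) + S(-57, 146) = (2*7 - 14051) + 11*(-57) = (14 - 14051) - 627 = -14037 - 627 = -14664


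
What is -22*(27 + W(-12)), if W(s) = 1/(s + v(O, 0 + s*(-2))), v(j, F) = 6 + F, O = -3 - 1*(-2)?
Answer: -5357/9 ≈ -595.22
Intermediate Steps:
O = -1 (O = -3 + 2 = -1)
W(s) = 1/(6 - s) (W(s) = 1/(s + (6 + (0 + s*(-2)))) = 1/(s + (6 + (0 - 2*s))) = 1/(s + (6 - 2*s)) = 1/(6 - s))
-22*(27 + W(-12)) = -22*(27 + 1/(6 - 1*(-12))) = -22*(27 + 1/(6 + 12)) = -22*(27 + 1/18) = -22*487/18 = -5357/9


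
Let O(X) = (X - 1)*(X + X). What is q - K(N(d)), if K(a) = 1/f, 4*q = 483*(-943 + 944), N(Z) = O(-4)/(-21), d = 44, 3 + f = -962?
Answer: 466099/3860 ≈ 120.75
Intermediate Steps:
O(X) = 2*X*(-1 + X) (O(X) = (-1 + X)*(2*X) = 2*X*(-1 + X))
f = -965 (f = -3 - 962 = -965)
N(Z) = -40/21 (N(Z) = (2*(-4)*(-1 - 4))/(-21) = (2*(-4)*(-5))*(-1/21) = 40*(-1/21) = -40/21)
q = 483/4 (q = (483*(-943 + 944))/4 = (483*1)/4 = (¼)*483 = 483/4 ≈ 120.75)
K(a) = -1/965 (K(a) = 1/(-965) = -1/965)
q - K(N(d)) = 483/4 - 1*(-1/965) = 483/4 + 1/965 = 466099/3860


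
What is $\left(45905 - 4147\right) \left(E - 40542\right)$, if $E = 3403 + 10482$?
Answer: $-1113143006$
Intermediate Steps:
$E = 13885$
$\left(45905 - 4147\right) \left(E - 40542\right) = \left(45905 - 4147\right) \left(13885 - 40542\right) = 41758 \left(-26657\right) = -1113143006$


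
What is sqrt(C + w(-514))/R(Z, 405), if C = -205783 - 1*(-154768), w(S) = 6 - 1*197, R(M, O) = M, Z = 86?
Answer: I*sqrt(51206)/86 ≈ 2.6312*I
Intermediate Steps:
w(S) = -191 (w(S) = 6 - 197 = -191)
C = -51015 (C = -205783 + 154768 = -51015)
sqrt(C + w(-514))/R(Z, 405) = sqrt(-51015 - 191)/86 = sqrt(-51206)*(1/86) = (I*sqrt(51206))*(1/86) = I*sqrt(51206)/86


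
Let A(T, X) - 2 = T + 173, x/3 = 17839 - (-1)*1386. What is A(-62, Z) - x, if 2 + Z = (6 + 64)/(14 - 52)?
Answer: -57562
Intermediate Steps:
x = 57675 (x = 3*(17839 - (-1)*1386) = 3*(17839 - 1*(-1386)) = 3*(17839 + 1386) = 3*19225 = 57675)
Z = -73/19 (Z = -2 + (6 + 64)/(14 - 52) = -2 + 70/(-38) = -2 + 70*(-1/38) = -2 - 35/19 = -73/19 ≈ -3.8421)
A(T, X) = 175 + T (A(T, X) = 2 + (T + 173) = 2 + (173 + T) = 175 + T)
A(-62, Z) - x = (175 - 62) - 1*57675 = 113 - 57675 = -57562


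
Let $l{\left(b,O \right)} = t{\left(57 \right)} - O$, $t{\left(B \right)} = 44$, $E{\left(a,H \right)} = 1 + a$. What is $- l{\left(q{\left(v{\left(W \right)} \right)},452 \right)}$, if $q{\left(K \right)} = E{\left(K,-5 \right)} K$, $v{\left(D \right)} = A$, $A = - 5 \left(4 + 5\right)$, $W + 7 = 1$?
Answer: $408$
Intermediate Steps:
$W = -6$ ($W = -7 + 1 = -6$)
$A = -45$ ($A = \left(-5\right) 9 = -45$)
$v{\left(D \right)} = -45$
$q{\left(K \right)} = K \left(1 + K\right)$ ($q{\left(K \right)} = \left(1 + K\right) K = K \left(1 + K\right)$)
$l{\left(b,O \right)} = 44 - O$
$- l{\left(q{\left(v{\left(W \right)} \right)},452 \right)} = - (44 - 452) = \left(-1\right) \left(-408\right) = 408$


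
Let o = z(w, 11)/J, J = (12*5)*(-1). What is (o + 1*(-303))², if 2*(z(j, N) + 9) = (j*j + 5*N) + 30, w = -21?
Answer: 84953089/900 ≈ 94392.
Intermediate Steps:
J = -60 (J = 60*(-1) = -60)
z(j, N) = 6 + j²/2 + 5*N/2 (z(j, N) = -9 + ((j*j + 5*N) + 30)/2 = -9 + ((j² + 5*N) + 30)/2 = -9 + (30 + j² + 5*N)/2 = -9 + (15 + j²/2 + 5*N/2) = 6 + j²/2 + 5*N/2)
o = -127/30 (o = (6 + (½)*(-21)² + (5/2)*11)/(-60) = (6 + (½)*441 + 55/2)*(-1/60) = (6 + 441/2 + 55/2)*(-1/60) = 254*(-1/60) = -127/30 ≈ -4.2333)
(o + 1*(-303))² = (-127/30 + 1*(-303))² = (-127/30 - 303)² = (-9217/30)² = 84953089/900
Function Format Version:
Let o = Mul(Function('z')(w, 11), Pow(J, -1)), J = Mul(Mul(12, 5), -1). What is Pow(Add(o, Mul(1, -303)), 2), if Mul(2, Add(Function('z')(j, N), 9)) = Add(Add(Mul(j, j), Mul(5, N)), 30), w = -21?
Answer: Rational(84953089, 900) ≈ 94392.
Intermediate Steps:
J = -60 (J = Mul(60, -1) = -60)
Function('z')(j, N) = Add(6, Mul(Rational(1, 2), Pow(j, 2)), Mul(Rational(5, 2), N)) (Function('z')(j, N) = Add(-9, Mul(Rational(1, 2), Add(Add(Mul(j, j), Mul(5, N)), 30))) = Add(-9, Mul(Rational(1, 2), Add(Add(Pow(j, 2), Mul(5, N)), 30))) = Add(-9, Mul(Rational(1, 2), Add(30, Pow(j, 2), Mul(5, N)))) = Add(-9, Add(15, Mul(Rational(1, 2), Pow(j, 2)), Mul(Rational(5, 2), N))) = Add(6, Mul(Rational(1, 2), Pow(j, 2)), Mul(Rational(5, 2), N)))
o = Rational(-127, 30) (o = Mul(Add(6, Mul(Rational(1, 2), Pow(-21, 2)), Mul(Rational(5, 2), 11)), Pow(-60, -1)) = Mul(Add(6, Mul(Rational(1, 2), 441), Rational(55, 2)), Rational(-1, 60)) = Mul(Add(6, Rational(441, 2), Rational(55, 2)), Rational(-1, 60)) = Mul(254, Rational(-1, 60)) = Rational(-127, 30) ≈ -4.2333)
Pow(Add(o, Mul(1, -303)), 2) = Pow(Add(Rational(-127, 30), Mul(1, -303)), 2) = Pow(Add(Rational(-127, 30), -303), 2) = Pow(Rational(-9217, 30), 2) = Rational(84953089, 900)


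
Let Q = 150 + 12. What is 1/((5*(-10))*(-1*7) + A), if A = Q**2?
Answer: 1/26594 ≈ 3.7602e-5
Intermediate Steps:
Q = 162
A = 26244 (A = 162**2 = 26244)
1/((5*(-10))*(-1*7) + A) = 1/((5*(-10))*(-1*7) + 26244) = 1/(-50*(-7) + 26244) = 1/(350 + 26244) = 1/26594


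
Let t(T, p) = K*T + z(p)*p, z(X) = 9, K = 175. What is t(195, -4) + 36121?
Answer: 70210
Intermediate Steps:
t(T, p) = 9*p + 175*T (t(T, p) = 175*T + 9*p = 9*p + 175*T)
t(195, -4) + 36121 = (9*(-4) + 175*195) + 36121 = (-36 + 34125) + 36121 = 34089 + 36121 = 70210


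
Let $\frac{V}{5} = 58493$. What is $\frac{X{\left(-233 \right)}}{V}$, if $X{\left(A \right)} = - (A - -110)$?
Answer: $\frac{123}{292465} \approx 0.00042056$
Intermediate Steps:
$V = 292465$ ($V = 5 \cdot 58493 = 292465$)
$X{\left(A \right)} = -110 - A$ ($X{\left(A \right)} = - (A + 110) = - (110 + A) = -110 - A$)
$\frac{X{\left(-233 \right)}}{V} = \frac{-110 - -233}{292465} = \left(-110 + 233\right) \frac{1}{292465} = 123 \cdot \frac{1}{292465} = \frac{123}{292465}$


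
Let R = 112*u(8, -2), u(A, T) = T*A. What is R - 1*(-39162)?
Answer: 37370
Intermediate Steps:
u(A, T) = A*T
R = -1792 (R = 112*(8*(-2)) = 112*(-16) = -1792)
R - 1*(-39162) = -1792 - 1*(-39162) = -1792 + 39162 = 37370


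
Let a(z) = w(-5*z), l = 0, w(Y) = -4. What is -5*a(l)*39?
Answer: 780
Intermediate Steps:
a(z) = -4
-5*a(l)*39 = -5*(-4)*39 = 20*39 = 780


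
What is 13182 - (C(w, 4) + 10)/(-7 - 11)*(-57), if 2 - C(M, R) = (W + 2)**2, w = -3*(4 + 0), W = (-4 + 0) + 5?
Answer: 26345/2 ≈ 13173.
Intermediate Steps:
W = 1 (W = -4 + 5 = 1)
w = -12 (w = -3*4 = -12)
C(M, R) = -7 (C(M, R) = 2 - (1 + 2)**2 = 2 - 1*3**2 = 2 - 1*9 = 2 - 9 = -7)
13182 - (C(w, 4) + 10)/(-7 - 11)*(-57) = 13182 - (-7 + 10)/(-7 - 11)*(-57) = 13182 - 3/(-18)*(-57) = 13182 - 3*(-1/18)*(-57) = 13182 - (-1)*(-57)/6 = 13182 - 1*19/2 = 13182 - 19/2 = 26345/2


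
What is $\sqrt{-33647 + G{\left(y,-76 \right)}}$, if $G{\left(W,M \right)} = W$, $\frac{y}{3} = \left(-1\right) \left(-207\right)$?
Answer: $7 i \sqrt{674} \approx 181.73 i$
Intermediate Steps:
$y = 621$ ($y = 3 \left(\left(-1\right) \left(-207\right)\right) = 3 \cdot 207 = 621$)
$\sqrt{-33647 + G{\left(y,-76 \right)}} = \sqrt{-33647 + 621} = \sqrt{-33026} = 7 i \sqrt{674}$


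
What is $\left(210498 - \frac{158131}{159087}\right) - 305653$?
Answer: $- \frac{15138081616}{159087} \approx -95156.0$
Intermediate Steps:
$\left(210498 - \frac{158131}{159087}\right) - 305653 = \frac{33487337195}{159087} - 305653 = - \frac{15138081616}{159087}$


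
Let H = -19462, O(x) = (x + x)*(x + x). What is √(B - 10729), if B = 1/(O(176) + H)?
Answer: I*√692504978106/8034 ≈ 103.58*I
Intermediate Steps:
O(x) = 4*x² (O(x) = (2*x)*(2*x) = 4*x²)
B = 1/104442 (B = 1/(4*176² - 19462) = 1/(4*30976 - 19462) = 1/(123904 - 19462) = 1/104442 ≈ 9.5747e-6)
√(B - 10729) = √(1/104442 - 10729) = √(-1120558217/104442) = I*√692504978106/8034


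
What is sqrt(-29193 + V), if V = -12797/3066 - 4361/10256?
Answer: I*sqrt(451094458400505129)/3930612 ≈ 170.87*I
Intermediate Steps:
V = -72308429/15722448 (V = -12797*1/3066 - 4361*1/10256 = -12797/3066 - 4361/10256 = -72308429/15722448 ≈ -4.5991)
sqrt(-29193 + V) = sqrt(-29193 - 72308429/15722448) = sqrt(-459057732893/15722448) = I*sqrt(451094458400505129)/3930612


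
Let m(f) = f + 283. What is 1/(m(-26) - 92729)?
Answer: -1/92472 ≈ -1.0814e-5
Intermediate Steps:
m(f) = 283 + f
1/(m(-26) - 92729) = 1/((283 - 26) - 92729) = 1/(257 - 92729) = 1/(-92472) = -1/92472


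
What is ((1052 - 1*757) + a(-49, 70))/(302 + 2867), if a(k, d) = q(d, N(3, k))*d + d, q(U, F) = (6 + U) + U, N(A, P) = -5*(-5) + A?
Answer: 10585/3169 ≈ 3.3402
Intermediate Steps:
N(A, P) = 25 + A
q(U, F) = 6 + 2*U
a(k, d) = d + d*(6 + 2*d) (a(k, d) = (6 + 2*d)*d + d = d*(6 + 2*d) + d = d + d*(6 + 2*d))
((1052 - 1*757) + a(-49, 70))/(302 + 2867) = ((1052 - 1*757) + 70*(7 + 2*70))/(302 + 2867) = ((1052 - 757) + 70*(7 + 140))/3169 = (295 + 70*147)*(1/3169) = (295 + 10290)*(1/3169) = 10585*(1/3169) = 10585/3169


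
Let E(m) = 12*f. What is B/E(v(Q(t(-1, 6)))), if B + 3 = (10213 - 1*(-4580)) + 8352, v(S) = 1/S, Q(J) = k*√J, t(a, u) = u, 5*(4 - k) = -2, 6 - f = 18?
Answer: -3857/24 ≈ -160.71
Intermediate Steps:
f = -12 (f = 6 - 1*18 = 6 - 18 = -12)
k = 22/5 (k = 4 - ⅕*(-2) = 4 + ⅖ = 22/5 ≈ 4.4000)
Q(J) = 22*√J/5
E(m) = -144 (E(m) = 12*(-12) = -144)
B = 23142 (B = -3 + ((10213 - 1*(-4580)) + 8352) = -3 + ((10213 + 4580) + 8352) = -3 + (14793 + 8352) = -3 + 23145 = 23142)
B/E(v(Q(t(-1, 6)))) = 23142/(-144) = 23142*(-1/144) = -3857/24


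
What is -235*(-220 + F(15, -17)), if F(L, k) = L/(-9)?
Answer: 156275/3 ≈ 52092.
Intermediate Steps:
F(L, k) = -L/9 (F(L, k) = L*(-⅑) = -L/9)
-235*(-220 + F(15, -17)) = -235*(-220 - ⅑*15) = -235*(-220 - 5/3) = -235*(-665/3) = 156275/3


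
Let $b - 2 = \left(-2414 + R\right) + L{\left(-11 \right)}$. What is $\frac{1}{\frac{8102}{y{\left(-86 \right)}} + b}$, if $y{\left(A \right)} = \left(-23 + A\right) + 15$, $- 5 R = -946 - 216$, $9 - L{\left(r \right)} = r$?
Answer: $- \frac{235}{527761} \approx -0.00044528$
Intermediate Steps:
$L{\left(r \right)} = 9 - r$
$R = \frac{1162}{5}$ ($R = - \frac{-946 - 216}{5} = \left(- \frac{1}{5}\right) \left(-1162\right) = \frac{1162}{5} \approx 232.4$)
$y{\left(A \right)} = -8 + A$
$b = - \frac{10798}{5}$ ($b = 2 + \left(\left(-2414 + \frac{1162}{5}\right) + \left(9 - -11\right)\right) = 2 + \left(- \frac{10908}{5} + \left(9 + 11\right)\right) = 2 + \left(- \frac{10908}{5} + 20\right) = 2 - \frac{10808}{5} = - \frac{10798}{5} \approx -2159.6$)
$\frac{1}{\frac{8102}{y{\left(-86 \right)}} + b} = \frac{1}{\frac{8102}{-8 - 86} - \frac{10798}{5}} = \frac{1}{\frac{8102}{-94} - \frac{10798}{5}} = \frac{1}{8102 \left(- \frac{1}{94}\right) - \frac{10798}{5}} = \frac{1}{- \frac{4051}{47} - \frac{10798}{5}} = \frac{1}{- \frac{527761}{235}} = - \frac{235}{527761}$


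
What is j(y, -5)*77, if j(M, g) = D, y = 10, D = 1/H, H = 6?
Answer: 77/6 ≈ 12.833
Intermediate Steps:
D = ⅙ (D = 1/6 = 1*(⅙) = ⅙ ≈ 0.16667)
j(M, g) = ⅙
j(y, -5)*77 = (⅙)*77 = 77/6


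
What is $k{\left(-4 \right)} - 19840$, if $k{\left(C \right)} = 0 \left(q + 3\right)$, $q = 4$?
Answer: $-19840$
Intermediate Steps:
$k{\left(C \right)} = 0$ ($k{\left(C \right)} = 0 \left(4 + 3\right) = 0 \cdot 7 = 0$)
$k{\left(-4 \right)} - 19840 = 0 - 19840 = -19840$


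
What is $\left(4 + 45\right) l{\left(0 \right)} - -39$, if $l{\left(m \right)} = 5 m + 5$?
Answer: $284$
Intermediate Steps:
$l{\left(m \right)} = 5 + 5 m$
$\left(4 + 45\right) l{\left(0 \right)} - -39 = \left(4 + 45\right) \left(5 + 5 \cdot 0\right) - -39 = 49 \left(5 + 0\right) + 39 = 49 \cdot 5 + 39 = 245 + 39 = 284$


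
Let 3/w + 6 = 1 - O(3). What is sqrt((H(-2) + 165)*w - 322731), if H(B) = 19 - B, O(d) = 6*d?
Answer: 3*I*sqrt(18970837)/23 ≈ 568.12*I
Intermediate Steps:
w = -3/23 (w = 3/(-6 + (1 - 6*3)) = 3/(-6 + (1 - 1*18)) = 3/(-6 + (1 - 18)) = 3/(-6 - 17) = 3/(-23) = 3*(-1/23) = -3/23 ≈ -0.13043)
sqrt((H(-2) + 165)*w - 322731) = sqrt(((19 - 1*(-2)) + 165)*(-3/23) - 322731) = sqrt(((19 + 2) + 165)*(-3/23) - 322731) = sqrt((21 + 165)*(-3/23) - 322731) = sqrt(186*(-3/23) - 322731) = sqrt(-558/23 - 322731) = sqrt(-7423371/23) = 3*I*sqrt(18970837)/23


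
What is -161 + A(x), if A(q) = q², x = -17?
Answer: 128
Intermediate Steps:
-161 + A(x) = -161 + (-17)² = -161 + 289 = 128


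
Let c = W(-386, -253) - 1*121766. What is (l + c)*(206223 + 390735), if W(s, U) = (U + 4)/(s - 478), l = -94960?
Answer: -6210055078465/48 ≈ -1.2938e+11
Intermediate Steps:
W(s, U) = (4 + U)/(-478 + s)
c = -35068525/288 (c = (4 - 253)/(-478 - 386) - 1*121766 = -249/(-864) - 121766 = -1/864*(-249) - 121766 = 83/288 - 121766 = -35068525/288 ≈ -1.2177e+5)
(l + c)*(206223 + 390735) = (-94960 - 35068525/288)*(206223 + 390735) = -62417005/288*596958 = -6210055078465/48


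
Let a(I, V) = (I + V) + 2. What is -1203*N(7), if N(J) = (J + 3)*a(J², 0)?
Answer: -613530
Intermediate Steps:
a(I, V) = 2 + I + V
N(J) = (2 + J²)*(3 + J) (N(J) = (J + 3)*(2 + J² + 0) = (3 + J)*(2 + J²) = (2 + J²)*(3 + J))
-1203*N(7) = -1203*(2 + 7²)*(3 + 7) = -1203*(2 + 49)*10 = -61353*10 = -1203*510 = -613530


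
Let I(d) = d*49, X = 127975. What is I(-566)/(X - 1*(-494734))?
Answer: -27734/622709 ≈ -0.044538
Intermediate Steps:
I(d) = 49*d
I(-566)/(X - 1*(-494734)) = (49*(-566))/(127975 - 1*(-494734)) = -27734/(127975 + 494734) = -27734/622709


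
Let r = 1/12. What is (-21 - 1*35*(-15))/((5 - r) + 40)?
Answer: 864/77 ≈ 11.221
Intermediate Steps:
r = 1/12 ≈ 0.083333
(-21 - 1*35*(-15))/((5 - r) + 40) = (-21 - 1*35*(-15))/((5 - 1*1/12) + 40) = (-21 - 35*(-15))/((5 - 1/12) + 40) = (-21 + 525)/(59/12 + 40) = 504/(539/12) = 504*(12/539) = 864/77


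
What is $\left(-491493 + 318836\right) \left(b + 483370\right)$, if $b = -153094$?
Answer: $-57024463332$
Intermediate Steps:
$\left(-491493 + 318836\right) \left(b + 483370\right) = \left(-491493 + 318836\right) \left(-153094 + 483370\right) = \left(-172657\right) 330276 = -57024463332$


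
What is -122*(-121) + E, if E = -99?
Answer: 14663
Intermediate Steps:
-122*(-121) + E = -122*(-121) - 99 = 14762 - 99 = 14663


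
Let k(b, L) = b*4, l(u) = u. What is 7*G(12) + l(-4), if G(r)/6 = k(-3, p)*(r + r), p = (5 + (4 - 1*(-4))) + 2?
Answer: -12100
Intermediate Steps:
p = 15 (p = (5 + (4 + 4)) + 2 = (5 + 8) + 2 = 13 + 2 = 15)
k(b, L) = 4*b
G(r) = -144*r (G(r) = 6*((4*(-3))*(r + r)) = 6*(-24*r) = -144*r)
7*G(12) + l(-4) = 7*(-144*12) - 4 = 7*(-1728) - 4 = -12096 - 4 = -12100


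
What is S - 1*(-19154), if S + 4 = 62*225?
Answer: 33100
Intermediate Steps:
S = 13946 (S = -4 + 62*225 = -4 + 13950 = 13946)
S - 1*(-19154) = 13946 - 1*(-19154) = 13946 + 19154 = 33100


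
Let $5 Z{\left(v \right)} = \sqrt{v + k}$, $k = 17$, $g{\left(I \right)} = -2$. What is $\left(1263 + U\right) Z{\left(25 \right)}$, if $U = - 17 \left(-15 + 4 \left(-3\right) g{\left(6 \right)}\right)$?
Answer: $222 \sqrt{42} \approx 1438.7$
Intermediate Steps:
$U = -153$ ($U = - 17 \left(-15 + 4 \left(-3\right) \left(-2\right)\right) = - 17 \left(-15 - -24\right) = - 17 \left(-15 + 24\right) = \left(-17\right) 9 = -153$)
$Z{\left(v \right)} = \frac{\sqrt{17 + v}}{5}$ ($Z{\left(v \right)} = \frac{\sqrt{v + 17}}{5} = \frac{\sqrt{17 + v}}{5}$)
$\left(1263 + U\right) Z{\left(25 \right)} = \left(1263 - 153\right) \frac{\sqrt{17 + 25}}{5} = 1110 \frac{\sqrt{42}}{5} = 222 \sqrt{42}$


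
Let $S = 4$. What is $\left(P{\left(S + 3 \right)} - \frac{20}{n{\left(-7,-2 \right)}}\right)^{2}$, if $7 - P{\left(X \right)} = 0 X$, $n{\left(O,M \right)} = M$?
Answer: $289$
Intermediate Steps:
$P{\left(X \right)} = 7$ ($P{\left(X \right)} = 7 - 0 X = 7 - 0 = 7 + 0 = 7$)
$\left(P{\left(S + 3 \right)} - \frac{20}{n{\left(-7,-2 \right)}}\right)^{2} = \left(7 - \frac{20}{-2}\right)^{2} = \left(7 - -10\right)^{2} = \left(7 + 10\right)^{2} = 17^{2} = 289$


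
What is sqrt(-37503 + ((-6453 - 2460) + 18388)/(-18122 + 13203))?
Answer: 2*I*sqrt(226872558677)/4919 ≈ 193.66*I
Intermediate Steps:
sqrt(-37503 + ((-6453 - 2460) + 18388)/(-18122 + 13203)) = sqrt(-37503 + (-8913 + 18388)/(-4919)) = sqrt(-37503 + 9475*(-1/4919)) = sqrt(-37503 - 9475/4919) = sqrt(-184486732/4919) = 2*I*sqrt(226872558677)/4919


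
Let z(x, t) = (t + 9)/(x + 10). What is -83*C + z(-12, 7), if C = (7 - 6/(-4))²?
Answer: -24019/4 ≈ -6004.8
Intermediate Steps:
z(x, t) = (9 + t)/(10 + x)
C = 289/4 (C = (7 - 6*(-¼))² = (7 + 3/2)² = (17/2)² = 289/4 ≈ 72.250)
-83*C + z(-12, 7) = -83*289/4 + (9 + 7)/(10 - 12) = -23987/4 + 16/(-2) = -23987/4 - ½*16 = -23987/4 - 8 = -24019/4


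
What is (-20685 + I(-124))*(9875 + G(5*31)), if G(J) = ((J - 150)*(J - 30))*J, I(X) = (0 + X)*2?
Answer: -2234597750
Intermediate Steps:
I(X) = 2*X (I(X) = X*2 = 2*X)
G(J) = J*(-150 + J)*(-30 + J) (G(J) = ((-150 + J)*(-30 + J))*J = J*(-150 + J)*(-30 + J))
(-20685 + I(-124))*(9875 + G(5*31)) = (-20685 + 2*(-124))*(9875 + (5*31)*(4500 + (5*31)² - 900*31)) = (-20685 - 248)*(9875 + 155*(4500 + 155² - 180*155)) = -20933*(9875 + 155*(4500 + 24025 - 27900)) = -20933*(9875 + 155*625) = -20933*(9875 + 96875) = -20933*106750 = -2234597750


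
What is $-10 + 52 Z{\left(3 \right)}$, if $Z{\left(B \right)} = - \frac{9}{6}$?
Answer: $-88$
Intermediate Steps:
$Z{\left(B \right)} = - \frac{3}{2}$ ($Z{\left(B \right)} = \left(-9\right) \frac{1}{6} = - \frac{3}{2}$)
$-10 + 52 Z{\left(3 \right)} = -10 + 52 \left(- \frac{3}{2}\right) = -10 - 78 = -88$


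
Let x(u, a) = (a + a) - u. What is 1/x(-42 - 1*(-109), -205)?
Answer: -1/477 ≈ -0.0020964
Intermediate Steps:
x(u, a) = -u + 2*a (x(u, a) = 2*a - u = -u + 2*a)
1/x(-42 - 1*(-109), -205) = 1/(-(-42 - 1*(-109)) + 2*(-205)) = 1/(-(-42 + 109) - 410) = 1/(-1*67 - 410) = 1/(-67 - 410) = 1/(-477) = -1/477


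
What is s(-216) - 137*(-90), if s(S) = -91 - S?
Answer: 12455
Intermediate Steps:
s(-216) - 137*(-90) = (-91 - 1*(-216)) - 137*(-90) = (-91 + 216) - 1*(-12330) = 125 + 12330 = 12455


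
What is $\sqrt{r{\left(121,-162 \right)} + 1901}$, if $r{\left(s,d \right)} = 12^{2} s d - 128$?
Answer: $3 i \sqrt{313435} \approx 1679.6 i$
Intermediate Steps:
$r{\left(s,d \right)} = -128 + 144 d s$ ($r{\left(s,d \right)} = 144 s d - 128 = 144 d s - 128 = -128 + 144 d s$)
$\sqrt{r{\left(121,-162 \right)} + 1901} = \sqrt{\left(-128 + 144 \left(-162\right) 121\right) + 1901} = \sqrt{\left(-128 - 2822688\right) + 1901} = \sqrt{-2822816 + 1901} = \sqrt{-2820915} = 3 i \sqrt{313435}$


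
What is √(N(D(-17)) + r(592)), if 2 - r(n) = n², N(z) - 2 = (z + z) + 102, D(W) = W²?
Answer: 2*I*√87445 ≈ 591.42*I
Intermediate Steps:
N(z) = 104 + 2*z (N(z) = 2 + ((z + z) + 102) = 2 + (2*z + 102) = 2 + (102 + 2*z) = 104 + 2*z)
r(n) = 2 - n²
√(N(D(-17)) + r(592)) = √((104 + 2*(-17)²) + (2 - 1*592²)) = √((104 + 2*289) + (2 - 1*350464)) = √((104 + 578) + (2 - 350464)) = √(682 - 350462) = √(-349780) = 2*I*√87445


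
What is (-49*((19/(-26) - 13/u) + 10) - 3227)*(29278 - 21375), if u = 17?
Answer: -12727979075/442 ≈ -2.8796e+7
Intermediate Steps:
(-49*((19/(-26) - 13/u) + 10) - 3227)*(29278 - 21375) = (-49*((19/(-26) - 13/17) + 10) - 3227)*(29278 - 21375) = (-49*((19*(-1/26) - 13*1/17) + 10) - 3227)*7903 = (-49*((-19/26 - 13/17) + 10) - 3227)*7903 = (-49*(-661/442 + 10) - 3227)*7903 = (-49*3759/442 - 3227)*7903 = (-184191/442 - 3227)*7903 = -1610525/442*7903 = -12727979075/442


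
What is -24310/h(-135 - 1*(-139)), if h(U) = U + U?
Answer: -12155/4 ≈ -3038.8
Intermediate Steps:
h(U) = 2*U
-24310/h(-135 - 1*(-139)) = -24310*1/(2*(-135 - 1*(-139))) = -24310*1/(2*(-135 + 139)) = -24310/(2*4) = -24310/8 = -24310*1/8 = -12155/4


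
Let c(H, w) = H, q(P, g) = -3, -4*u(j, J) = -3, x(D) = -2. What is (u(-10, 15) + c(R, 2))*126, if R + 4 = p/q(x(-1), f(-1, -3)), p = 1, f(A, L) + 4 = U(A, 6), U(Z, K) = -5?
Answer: -903/2 ≈ -451.50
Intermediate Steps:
u(j, J) = ¾ (u(j, J) = -¼*(-3) = ¾)
f(A, L) = -9 (f(A, L) = -4 - 5 = -9)
R = -13/3 (R = -4 + 1/(-3) = -4 + 1*(-⅓) = -4 - ⅓ = -13/3 ≈ -4.3333)
(u(-10, 15) + c(R, 2))*126 = (¾ - 13/3)*126 = -43/12*126 = -903/2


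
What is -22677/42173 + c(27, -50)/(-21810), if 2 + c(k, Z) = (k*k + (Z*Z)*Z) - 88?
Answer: 4750091083/919793130 ≈ 5.1643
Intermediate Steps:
c(k, Z) = -90 + Z³ + k² (c(k, Z) = -2 + ((k*k + (Z*Z)*Z) - 88) = -2 + ((k² + Z²*Z) - 88) = -2 + ((k² + Z³) - 88) = -2 + ((Z³ + k²) - 88) = -2 + (-88 + Z³ + k²) = -90 + Z³ + k²)
-22677/42173 + c(27, -50)/(-21810) = -22677/42173 + (-90 + (-50)³ + 27²)/(-21810) = -22677*1/42173 + (-90 - 125000 + 729)*(-1/21810) = -22677/42173 - 124361*(-1/21810) = -22677/42173 + 124361/21810 = 4750091083/919793130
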